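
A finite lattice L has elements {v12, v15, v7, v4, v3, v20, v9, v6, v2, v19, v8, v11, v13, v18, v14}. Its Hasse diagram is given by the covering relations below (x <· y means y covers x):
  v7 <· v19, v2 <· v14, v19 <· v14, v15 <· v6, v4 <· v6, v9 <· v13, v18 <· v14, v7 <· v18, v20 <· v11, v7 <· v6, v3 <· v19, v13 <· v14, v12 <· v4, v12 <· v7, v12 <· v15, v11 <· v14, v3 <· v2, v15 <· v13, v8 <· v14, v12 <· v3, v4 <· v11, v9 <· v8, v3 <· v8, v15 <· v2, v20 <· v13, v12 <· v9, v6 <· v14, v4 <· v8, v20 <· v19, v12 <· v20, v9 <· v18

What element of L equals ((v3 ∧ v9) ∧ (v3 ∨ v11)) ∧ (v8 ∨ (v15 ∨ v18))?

v12

v3 ∧ v9 = v12
v3 ∨ v11 = v14
v12 ∧ v14 = v12
v15 ∨ v18 = v14
v8 ∨ v14 = v14
v12 ∧ v14 = v12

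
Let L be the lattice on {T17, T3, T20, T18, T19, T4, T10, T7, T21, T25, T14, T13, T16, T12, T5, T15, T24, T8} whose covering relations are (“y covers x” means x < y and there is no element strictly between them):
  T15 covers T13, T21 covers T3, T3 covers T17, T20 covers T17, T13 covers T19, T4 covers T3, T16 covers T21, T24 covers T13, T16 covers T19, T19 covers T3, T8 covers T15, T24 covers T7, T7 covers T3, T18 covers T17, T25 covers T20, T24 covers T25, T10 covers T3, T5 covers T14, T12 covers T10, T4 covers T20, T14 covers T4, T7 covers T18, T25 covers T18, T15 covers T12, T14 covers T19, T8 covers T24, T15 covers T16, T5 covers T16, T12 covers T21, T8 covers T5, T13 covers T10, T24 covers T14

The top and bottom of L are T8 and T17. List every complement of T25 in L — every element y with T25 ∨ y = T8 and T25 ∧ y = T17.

T12, T15, T16, T21

Need y with T25 ∨ y = T8 and T25 ∧ y = T17.
Checking each element gives: T12, T15, T16, T21.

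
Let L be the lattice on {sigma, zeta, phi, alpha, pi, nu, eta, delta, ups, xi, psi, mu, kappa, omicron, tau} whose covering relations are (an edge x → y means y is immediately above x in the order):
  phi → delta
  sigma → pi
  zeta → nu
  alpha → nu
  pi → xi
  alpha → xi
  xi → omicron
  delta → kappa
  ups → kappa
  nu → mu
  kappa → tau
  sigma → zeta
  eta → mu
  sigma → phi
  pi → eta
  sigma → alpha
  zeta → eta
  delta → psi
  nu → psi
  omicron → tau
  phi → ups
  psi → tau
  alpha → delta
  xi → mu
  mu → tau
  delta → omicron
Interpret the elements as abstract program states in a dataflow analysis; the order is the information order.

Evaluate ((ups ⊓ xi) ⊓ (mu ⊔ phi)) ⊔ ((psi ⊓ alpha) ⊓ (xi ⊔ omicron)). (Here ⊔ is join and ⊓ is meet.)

alpha

ups ∧ xi = sigma
mu ∨ phi = tau
sigma ∧ tau = sigma
psi ∧ alpha = alpha
xi ∨ omicron = omicron
alpha ∧ omicron = alpha
sigma ∨ alpha = alpha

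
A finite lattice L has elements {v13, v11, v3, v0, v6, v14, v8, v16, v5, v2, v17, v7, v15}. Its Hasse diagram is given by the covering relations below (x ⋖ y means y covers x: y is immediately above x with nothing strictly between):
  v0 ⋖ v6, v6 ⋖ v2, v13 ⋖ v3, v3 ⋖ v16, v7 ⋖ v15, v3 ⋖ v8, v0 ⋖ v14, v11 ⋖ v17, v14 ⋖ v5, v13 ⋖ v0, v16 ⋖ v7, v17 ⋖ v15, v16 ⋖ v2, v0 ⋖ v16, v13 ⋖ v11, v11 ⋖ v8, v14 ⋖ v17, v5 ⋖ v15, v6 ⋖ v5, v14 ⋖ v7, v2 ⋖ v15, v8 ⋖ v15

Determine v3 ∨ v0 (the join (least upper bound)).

Common upper bounds of {v3, v0}: v15, v16, v2, v7.
The least among these is v16.

v16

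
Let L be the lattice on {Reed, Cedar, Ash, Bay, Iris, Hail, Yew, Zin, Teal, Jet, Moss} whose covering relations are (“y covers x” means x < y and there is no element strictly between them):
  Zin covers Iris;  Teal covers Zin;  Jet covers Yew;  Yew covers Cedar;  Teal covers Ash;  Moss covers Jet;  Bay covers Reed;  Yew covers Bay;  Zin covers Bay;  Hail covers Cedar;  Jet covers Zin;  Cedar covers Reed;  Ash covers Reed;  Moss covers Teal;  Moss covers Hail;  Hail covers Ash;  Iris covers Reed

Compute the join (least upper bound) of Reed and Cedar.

Common upper bounds of {Reed, Cedar}: Cedar, Hail, Jet, Moss, Yew.
The least among these is Cedar.

Cedar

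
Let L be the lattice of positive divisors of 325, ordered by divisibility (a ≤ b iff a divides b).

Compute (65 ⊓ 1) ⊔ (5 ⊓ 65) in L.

65 ∧ 1 = 1
5 ∧ 65 = 5
1 ∨ 5 = 5

5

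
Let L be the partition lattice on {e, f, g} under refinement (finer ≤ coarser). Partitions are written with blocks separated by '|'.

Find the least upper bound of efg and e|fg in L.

efg

The join of efg and e|fg merges any blocks that overlap across the partitions, giving efg.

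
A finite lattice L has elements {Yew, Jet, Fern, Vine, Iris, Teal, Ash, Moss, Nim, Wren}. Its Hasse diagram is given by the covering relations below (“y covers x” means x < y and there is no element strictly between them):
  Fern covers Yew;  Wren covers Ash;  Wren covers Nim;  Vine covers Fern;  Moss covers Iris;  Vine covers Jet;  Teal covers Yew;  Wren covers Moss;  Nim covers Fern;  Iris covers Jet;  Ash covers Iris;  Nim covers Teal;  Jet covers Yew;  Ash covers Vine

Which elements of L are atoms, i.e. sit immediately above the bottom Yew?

Fern, Jet, Teal

The atoms are exactly the elements that cover Yew: Fern, Jet, Teal.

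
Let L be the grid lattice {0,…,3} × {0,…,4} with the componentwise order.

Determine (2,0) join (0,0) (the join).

Common upper bounds of {(2,0), (0,0)}: (2,0), (2,1), (2,2), (2,3), (2,4), (3,0), (3,1), (3,2), (3,3), (3,4).
The least among these is (2,0).

(2,0)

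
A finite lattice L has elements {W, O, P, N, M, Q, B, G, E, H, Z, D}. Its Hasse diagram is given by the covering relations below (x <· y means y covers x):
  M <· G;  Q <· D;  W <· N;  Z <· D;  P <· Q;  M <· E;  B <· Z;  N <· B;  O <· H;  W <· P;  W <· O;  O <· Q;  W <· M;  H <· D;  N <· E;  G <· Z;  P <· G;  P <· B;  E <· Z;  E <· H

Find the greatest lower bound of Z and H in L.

Common lower bounds of {Z, H}: E, M, N, W.
The greatest among these is E.

E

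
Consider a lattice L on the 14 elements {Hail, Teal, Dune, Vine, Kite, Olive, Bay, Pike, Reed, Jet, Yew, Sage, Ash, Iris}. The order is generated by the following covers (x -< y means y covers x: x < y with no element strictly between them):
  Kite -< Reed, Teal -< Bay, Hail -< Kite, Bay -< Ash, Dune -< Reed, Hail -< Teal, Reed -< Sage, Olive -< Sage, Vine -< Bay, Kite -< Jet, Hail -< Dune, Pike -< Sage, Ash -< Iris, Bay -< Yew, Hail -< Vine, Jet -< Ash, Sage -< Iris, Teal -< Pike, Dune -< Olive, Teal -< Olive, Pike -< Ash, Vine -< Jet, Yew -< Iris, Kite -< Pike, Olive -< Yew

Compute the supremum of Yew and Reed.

Common upper bounds of {Yew, Reed}: Iris.
The least among these is Iris.

Iris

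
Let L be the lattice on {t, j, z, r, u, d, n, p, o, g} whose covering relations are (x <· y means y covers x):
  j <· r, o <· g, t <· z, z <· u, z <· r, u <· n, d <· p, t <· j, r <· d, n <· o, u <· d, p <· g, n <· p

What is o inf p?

Common lower bounds of {o, p}: n, t, u, z.
The greatest among these is n.

n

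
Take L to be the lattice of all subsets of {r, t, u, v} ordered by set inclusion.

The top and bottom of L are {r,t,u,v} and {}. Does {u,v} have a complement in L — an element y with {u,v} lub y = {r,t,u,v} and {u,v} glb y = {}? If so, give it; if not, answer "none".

Need y with {u,v} ∨ y = {r,t,u,v} and {u,v} ∧ y = {}.
Checking each element gives: {r,t}.

{r,t}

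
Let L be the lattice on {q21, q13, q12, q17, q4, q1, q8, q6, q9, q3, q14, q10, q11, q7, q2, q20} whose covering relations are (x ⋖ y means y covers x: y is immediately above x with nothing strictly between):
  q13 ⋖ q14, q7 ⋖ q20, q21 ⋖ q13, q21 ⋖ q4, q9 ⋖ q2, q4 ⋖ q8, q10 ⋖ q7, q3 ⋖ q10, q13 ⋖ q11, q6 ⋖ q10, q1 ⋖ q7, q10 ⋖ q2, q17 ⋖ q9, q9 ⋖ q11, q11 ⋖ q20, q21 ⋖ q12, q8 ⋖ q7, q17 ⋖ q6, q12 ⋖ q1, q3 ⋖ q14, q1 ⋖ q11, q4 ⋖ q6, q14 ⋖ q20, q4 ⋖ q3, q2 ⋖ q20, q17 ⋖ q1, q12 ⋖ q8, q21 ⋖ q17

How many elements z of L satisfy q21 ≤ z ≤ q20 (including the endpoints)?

The interval [q21, q20] = {q1, q10, q11, q12, q13, q14, q17, q2, q20, q21, q3, q4, q6, q7, q8, q9}, which has 16 elements.

16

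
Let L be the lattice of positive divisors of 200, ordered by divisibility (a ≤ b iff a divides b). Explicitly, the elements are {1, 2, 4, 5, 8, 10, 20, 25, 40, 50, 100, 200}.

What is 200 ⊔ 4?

200

In the divisibility order, the join is the least common multiple: lcm(200, 4) = 200.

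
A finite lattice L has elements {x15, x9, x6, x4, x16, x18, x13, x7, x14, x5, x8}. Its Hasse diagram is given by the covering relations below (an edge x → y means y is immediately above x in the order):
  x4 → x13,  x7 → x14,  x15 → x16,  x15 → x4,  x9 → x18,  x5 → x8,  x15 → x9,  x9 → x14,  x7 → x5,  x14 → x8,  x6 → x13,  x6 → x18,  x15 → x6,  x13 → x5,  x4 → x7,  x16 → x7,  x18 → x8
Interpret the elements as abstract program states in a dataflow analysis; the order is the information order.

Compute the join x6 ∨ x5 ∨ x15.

x5

Common upper bounds of {x6, x5, x15}: x5, x8.
The least among these is x5.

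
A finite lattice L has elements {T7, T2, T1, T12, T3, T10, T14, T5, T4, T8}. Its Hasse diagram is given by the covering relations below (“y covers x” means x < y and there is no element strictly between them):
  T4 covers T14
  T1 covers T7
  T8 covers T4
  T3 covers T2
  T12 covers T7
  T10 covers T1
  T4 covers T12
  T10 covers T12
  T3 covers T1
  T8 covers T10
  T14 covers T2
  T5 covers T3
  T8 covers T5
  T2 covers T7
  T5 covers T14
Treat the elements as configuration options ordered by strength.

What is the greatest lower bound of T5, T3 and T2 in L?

Common lower bounds of {T5, T3, T2}: T2, T7.
The greatest among these is T2.

T2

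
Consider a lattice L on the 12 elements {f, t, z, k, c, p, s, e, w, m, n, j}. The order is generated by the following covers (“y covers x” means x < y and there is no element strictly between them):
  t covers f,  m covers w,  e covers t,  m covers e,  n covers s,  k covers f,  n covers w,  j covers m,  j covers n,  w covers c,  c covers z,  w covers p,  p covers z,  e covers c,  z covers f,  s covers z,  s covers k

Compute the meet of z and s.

z

Common lower bounds of {z, s}: f, z.
The greatest among these is z.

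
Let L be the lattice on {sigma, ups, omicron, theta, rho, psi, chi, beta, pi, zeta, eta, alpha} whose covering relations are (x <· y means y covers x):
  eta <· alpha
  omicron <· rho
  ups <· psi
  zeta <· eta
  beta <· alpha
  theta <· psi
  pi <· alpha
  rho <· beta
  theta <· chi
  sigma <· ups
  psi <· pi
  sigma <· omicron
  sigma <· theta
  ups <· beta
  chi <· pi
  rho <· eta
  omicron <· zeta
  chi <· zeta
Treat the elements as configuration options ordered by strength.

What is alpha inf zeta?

zeta

Common lower bounds of {alpha, zeta}: chi, omicron, sigma, theta, zeta.
The greatest among these is zeta.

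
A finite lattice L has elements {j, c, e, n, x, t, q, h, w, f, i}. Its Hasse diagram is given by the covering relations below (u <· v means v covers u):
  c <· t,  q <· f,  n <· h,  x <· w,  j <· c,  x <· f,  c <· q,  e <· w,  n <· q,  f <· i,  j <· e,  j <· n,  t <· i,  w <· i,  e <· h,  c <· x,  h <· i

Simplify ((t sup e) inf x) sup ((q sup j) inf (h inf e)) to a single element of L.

x

t ∨ e = i
i ∧ x = x
q ∨ j = q
h ∧ e = e
q ∧ e = j
x ∨ j = x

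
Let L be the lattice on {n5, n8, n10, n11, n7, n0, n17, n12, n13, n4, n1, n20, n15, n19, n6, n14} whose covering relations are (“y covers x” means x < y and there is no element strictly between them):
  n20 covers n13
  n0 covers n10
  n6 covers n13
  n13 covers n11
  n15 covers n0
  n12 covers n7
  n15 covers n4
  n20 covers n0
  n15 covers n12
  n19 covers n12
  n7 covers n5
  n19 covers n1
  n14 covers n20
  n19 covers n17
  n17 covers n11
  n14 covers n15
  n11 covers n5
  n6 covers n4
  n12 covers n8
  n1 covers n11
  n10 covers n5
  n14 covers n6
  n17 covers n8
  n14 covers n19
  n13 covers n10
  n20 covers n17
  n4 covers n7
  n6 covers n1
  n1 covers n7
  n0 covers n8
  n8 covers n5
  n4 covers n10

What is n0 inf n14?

n0

Common lower bounds of {n0, n14}: n0, n10, n5, n8.
The greatest among these is n0.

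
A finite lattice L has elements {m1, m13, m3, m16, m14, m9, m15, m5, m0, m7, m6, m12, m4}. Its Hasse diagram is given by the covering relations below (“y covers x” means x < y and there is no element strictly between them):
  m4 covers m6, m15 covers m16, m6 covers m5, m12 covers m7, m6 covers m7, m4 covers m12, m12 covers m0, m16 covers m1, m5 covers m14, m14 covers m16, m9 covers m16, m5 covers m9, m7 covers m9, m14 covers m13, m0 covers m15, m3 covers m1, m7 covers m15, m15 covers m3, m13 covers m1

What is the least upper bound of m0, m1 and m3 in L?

Common upper bounds of {m0, m1, m3}: m0, m12, m4.
The least among these is m0.

m0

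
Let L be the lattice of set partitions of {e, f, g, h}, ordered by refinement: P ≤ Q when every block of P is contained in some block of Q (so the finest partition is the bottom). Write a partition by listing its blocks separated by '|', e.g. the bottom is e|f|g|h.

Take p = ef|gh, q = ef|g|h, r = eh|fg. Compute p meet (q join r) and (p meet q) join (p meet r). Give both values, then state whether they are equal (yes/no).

ef|gh; ef|g|h; no

q join r = efgh, so p meet (q join r) = ef|gh meet efgh = ef|gh.
p meet q = ef|g|h and p meet r = e|f|g|h, so (p meet q) join (p meet r) = ef|g|h join e|f|g|h = ef|g|h.
Equal: no.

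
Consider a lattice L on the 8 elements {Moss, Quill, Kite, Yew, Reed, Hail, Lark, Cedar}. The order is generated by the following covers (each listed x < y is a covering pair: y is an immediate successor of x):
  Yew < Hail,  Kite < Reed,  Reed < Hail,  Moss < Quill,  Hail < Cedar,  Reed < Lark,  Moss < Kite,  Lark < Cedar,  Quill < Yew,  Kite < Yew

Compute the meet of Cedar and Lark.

Common lower bounds of {Cedar, Lark}: Kite, Lark, Moss, Reed.
The greatest among these is Lark.

Lark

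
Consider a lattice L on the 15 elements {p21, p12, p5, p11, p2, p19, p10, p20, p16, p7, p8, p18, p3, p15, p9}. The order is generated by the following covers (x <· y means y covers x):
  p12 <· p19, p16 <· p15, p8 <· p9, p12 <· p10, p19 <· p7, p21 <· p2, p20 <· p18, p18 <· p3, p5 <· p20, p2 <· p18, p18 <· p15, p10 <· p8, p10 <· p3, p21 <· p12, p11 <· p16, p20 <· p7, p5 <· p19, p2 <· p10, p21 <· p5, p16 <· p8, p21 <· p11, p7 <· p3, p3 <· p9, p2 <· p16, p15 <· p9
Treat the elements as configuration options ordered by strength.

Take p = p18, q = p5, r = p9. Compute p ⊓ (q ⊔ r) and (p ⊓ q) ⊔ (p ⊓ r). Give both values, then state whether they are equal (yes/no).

q ⊔ r = p9, so p ⊓ (q ⊔ r) = p18 ⊓ p9 = p18.
p ⊓ q = p5 and p ⊓ r = p18, so (p ⊓ q) ⊔ (p ⊓ r) = p5 ⊔ p18 = p18.
Equal: yes.

p18; p18; yes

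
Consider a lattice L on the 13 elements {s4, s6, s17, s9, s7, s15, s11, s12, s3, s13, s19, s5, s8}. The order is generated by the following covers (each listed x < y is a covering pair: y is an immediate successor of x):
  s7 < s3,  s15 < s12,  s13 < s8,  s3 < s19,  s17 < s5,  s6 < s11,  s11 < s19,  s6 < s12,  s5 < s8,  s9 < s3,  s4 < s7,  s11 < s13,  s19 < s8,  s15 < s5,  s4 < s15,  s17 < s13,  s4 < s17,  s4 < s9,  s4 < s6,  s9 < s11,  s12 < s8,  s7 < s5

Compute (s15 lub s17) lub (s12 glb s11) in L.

s15 ∨ s17 = s5
s12 ∧ s11 = s6
s5 ∨ s6 = s8

s8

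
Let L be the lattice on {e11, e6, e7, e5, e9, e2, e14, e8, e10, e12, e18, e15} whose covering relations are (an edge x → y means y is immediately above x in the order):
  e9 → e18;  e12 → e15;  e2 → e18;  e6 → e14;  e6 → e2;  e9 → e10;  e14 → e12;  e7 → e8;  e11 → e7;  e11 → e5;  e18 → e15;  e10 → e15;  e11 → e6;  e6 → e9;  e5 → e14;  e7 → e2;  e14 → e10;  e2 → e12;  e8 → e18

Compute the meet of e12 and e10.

e14

Common lower bounds of {e12, e10}: e11, e14, e5, e6.
The greatest among these is e14.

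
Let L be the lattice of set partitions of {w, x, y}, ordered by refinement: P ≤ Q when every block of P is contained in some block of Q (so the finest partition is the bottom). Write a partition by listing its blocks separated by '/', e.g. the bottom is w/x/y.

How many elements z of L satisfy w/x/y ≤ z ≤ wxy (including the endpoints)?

The interval [w/x/y, wxy] = {w/x/y, w/xy, wx/y, wxy, wy/x}, which has 5 elements.

5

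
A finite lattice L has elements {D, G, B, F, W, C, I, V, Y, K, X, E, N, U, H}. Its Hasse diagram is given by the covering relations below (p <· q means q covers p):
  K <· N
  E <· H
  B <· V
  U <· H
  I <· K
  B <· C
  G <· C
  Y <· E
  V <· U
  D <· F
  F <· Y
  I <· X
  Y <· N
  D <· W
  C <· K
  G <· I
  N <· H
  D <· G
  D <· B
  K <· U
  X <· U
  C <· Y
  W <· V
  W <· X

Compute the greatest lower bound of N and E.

Common lower bounds of {N, E}: B, C, D, F, G, Y.
The greatest among these is Y.

Y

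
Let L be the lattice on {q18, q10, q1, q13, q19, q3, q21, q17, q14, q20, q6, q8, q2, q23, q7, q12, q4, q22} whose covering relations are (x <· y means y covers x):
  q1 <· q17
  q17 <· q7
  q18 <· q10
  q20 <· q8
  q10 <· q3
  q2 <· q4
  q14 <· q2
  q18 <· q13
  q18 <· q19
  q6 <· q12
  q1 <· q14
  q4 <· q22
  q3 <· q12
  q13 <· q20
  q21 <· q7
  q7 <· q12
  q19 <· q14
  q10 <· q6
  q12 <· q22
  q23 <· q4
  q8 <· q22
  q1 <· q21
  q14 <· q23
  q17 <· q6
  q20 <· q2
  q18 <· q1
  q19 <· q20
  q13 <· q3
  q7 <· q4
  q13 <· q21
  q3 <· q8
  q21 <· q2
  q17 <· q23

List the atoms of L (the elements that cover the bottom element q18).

q1, q10, q13, q19

The atoms are exactly the elements that cover q18: q1, q10, q13, q19.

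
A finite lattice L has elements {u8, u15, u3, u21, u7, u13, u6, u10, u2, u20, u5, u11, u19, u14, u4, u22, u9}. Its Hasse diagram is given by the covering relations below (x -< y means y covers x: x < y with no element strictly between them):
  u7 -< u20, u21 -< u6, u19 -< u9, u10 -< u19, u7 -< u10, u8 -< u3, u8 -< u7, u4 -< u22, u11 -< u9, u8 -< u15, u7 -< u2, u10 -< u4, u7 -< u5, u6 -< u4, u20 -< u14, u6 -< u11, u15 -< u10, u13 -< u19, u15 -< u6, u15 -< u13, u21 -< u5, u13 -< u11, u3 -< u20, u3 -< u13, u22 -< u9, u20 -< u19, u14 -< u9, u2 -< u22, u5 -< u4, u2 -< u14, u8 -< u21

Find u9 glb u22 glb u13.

u15

Common lower bounds of {u9, u22, u13}: u15, u8.
The greatest among these is u15.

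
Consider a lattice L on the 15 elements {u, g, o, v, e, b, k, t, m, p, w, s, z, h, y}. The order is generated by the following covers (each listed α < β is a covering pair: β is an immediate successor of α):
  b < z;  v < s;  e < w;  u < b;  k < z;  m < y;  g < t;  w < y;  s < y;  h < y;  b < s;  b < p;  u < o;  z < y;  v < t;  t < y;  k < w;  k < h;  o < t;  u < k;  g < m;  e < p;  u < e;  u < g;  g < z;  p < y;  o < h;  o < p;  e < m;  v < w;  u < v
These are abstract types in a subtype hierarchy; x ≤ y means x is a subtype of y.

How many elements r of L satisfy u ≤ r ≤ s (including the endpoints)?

The interval [u, s] = {b, s, u, v}, which has 4 elements.

4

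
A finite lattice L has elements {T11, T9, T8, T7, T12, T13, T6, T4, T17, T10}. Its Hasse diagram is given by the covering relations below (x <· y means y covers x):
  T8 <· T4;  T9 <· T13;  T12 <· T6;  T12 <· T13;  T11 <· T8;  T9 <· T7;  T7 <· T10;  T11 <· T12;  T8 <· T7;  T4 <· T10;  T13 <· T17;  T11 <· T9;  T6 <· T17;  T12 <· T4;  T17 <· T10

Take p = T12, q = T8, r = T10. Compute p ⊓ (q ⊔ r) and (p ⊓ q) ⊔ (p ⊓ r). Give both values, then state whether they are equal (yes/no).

q ⊔ r = T10, so p ⊓ (q ⊔ r) = T12 ⊓ T10 = T12.
p ⊓ q = T11 and p ⊓ r = T12, so (p ⊓ q) ⊔ (p ⊓ r) = T11 ⊔ T12 = T12.
Equal: yes.

T12; T12; yes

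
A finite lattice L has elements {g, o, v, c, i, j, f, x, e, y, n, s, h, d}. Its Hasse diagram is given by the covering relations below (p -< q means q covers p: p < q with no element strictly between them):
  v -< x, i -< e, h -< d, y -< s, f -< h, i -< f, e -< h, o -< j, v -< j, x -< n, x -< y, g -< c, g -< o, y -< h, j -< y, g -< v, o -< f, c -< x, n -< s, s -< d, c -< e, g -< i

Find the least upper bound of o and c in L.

Common upper bounds of {o, c}: d, h, s, y.
The least among these is y.

y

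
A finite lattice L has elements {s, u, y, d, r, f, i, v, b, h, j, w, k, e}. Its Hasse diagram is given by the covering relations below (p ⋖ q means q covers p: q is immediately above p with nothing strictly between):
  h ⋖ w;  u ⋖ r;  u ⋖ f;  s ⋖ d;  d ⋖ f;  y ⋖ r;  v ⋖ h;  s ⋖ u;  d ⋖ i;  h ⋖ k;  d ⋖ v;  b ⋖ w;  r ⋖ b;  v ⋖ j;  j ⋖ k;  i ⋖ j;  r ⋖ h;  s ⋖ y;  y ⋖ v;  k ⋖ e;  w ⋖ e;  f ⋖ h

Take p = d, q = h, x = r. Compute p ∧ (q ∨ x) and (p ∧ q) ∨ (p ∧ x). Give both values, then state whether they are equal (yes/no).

q ∨ x = h, so p ∧ (q ∨ x) = d ∧ h = d.
p ∧ q = d and p ∧ x = s, so (p ∧ q) ∨ (p ∧ x) = d ∨ s = d.
Equal: yes.

d; d; yes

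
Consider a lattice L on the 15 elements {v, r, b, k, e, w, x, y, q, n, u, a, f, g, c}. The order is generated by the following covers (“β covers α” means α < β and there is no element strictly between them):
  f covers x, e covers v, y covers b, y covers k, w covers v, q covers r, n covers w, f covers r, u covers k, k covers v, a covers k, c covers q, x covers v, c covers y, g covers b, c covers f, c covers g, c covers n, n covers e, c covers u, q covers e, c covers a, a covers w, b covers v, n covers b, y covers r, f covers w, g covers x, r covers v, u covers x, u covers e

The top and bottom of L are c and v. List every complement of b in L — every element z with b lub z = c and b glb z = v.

Need z with b ∨ z = c and b ∧ z = v.
Checking each element gives: a, f, q, u.

a, f, q, u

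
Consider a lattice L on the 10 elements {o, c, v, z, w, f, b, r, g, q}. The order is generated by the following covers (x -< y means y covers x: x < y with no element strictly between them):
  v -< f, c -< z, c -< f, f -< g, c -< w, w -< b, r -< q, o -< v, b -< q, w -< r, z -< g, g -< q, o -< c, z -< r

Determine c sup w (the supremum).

Common upper bounds of {c, w}: b, q, r, w.
The least among these is w.

w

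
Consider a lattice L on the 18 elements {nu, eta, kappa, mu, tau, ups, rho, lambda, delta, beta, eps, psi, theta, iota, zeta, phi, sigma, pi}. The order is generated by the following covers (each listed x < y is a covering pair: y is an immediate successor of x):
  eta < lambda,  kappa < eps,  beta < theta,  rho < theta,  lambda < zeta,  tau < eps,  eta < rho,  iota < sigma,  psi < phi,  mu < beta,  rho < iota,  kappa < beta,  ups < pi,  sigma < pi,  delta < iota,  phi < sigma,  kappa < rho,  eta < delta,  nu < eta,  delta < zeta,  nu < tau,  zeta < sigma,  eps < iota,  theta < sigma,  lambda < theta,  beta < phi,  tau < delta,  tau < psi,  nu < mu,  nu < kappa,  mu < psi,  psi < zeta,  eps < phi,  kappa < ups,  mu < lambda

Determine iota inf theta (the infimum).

rho

Common lower bounds of {iota, theta}: eta, kappa, nu, rho.
The greatest among these is rho.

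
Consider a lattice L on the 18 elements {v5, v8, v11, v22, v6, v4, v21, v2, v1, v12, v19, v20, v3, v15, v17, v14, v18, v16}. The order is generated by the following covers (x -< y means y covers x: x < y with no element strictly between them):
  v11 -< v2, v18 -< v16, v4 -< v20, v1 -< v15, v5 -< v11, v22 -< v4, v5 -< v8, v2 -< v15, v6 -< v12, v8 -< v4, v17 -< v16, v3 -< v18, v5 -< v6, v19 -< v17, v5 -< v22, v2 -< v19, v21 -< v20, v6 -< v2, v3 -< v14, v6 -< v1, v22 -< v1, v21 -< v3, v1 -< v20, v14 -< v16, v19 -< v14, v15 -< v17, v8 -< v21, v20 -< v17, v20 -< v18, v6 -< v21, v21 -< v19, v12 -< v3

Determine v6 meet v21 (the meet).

Common lower bounds of {v6, v21}: v5, v6.
The greatest among these is v6.

v6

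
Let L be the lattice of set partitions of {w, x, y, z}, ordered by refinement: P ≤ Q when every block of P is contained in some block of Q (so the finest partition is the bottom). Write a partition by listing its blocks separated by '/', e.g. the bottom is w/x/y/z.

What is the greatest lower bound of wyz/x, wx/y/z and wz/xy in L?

w/x/y/z

Common lower bounds of {wyz/x, wx/y/z, wz/xy}: w/x/y/z.
The greatest among these is w/x/y/z.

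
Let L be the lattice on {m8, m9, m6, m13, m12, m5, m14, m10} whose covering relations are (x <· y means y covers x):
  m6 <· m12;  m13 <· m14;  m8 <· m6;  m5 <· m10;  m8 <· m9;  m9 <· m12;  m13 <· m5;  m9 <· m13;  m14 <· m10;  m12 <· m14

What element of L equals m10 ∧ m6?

m10 ∧ m6 = m6

m6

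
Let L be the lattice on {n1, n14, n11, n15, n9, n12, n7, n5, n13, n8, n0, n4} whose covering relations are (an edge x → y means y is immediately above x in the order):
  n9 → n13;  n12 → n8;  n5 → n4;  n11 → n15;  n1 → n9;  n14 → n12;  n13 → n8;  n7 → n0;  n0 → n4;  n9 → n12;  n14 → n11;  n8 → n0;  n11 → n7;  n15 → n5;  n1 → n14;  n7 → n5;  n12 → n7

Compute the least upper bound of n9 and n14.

n12

Common upper bounds of {n9, n14}: n0, n12, n4, n5, n7, n8.
The least among these is n12.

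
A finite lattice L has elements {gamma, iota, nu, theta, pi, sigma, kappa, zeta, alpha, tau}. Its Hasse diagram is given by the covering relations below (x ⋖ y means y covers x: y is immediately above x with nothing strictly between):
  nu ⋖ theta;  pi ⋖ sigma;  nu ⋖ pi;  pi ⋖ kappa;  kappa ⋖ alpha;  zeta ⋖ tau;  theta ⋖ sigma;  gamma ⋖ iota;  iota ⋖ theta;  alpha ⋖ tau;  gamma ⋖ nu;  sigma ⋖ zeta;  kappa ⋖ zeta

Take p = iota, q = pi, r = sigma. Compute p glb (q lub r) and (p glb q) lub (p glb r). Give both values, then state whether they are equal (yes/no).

iota; iota; yes

q lub r = sigma, so p glb (q lub r) = iota glb sigma = iota.
p glb q = gamma and p glb r = iota, so (p glb q) lub (p glb r) = gamma lub iota = iota.
Equal: yes.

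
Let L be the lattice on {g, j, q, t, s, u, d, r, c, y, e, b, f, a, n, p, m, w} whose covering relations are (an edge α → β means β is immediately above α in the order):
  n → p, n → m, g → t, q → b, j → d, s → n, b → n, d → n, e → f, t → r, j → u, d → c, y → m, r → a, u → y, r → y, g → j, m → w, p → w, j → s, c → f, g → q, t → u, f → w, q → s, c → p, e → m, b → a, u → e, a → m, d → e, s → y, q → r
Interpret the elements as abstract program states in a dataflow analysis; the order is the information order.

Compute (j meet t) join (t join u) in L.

u

j ∧ t = g
t ∨ u = u
g ∨ u = u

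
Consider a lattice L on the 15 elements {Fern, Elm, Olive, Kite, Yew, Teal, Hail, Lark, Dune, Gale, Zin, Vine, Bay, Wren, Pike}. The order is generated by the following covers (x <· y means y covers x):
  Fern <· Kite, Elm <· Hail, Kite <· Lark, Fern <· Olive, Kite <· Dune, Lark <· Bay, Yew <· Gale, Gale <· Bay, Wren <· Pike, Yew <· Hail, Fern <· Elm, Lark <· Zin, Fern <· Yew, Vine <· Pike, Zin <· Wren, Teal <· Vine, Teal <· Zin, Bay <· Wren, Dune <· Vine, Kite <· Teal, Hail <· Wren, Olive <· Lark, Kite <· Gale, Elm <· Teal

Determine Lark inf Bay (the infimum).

Lark

Common lower bounds of {Lark, Bay}: Fern, Kite, Lark, Olive.
The greatest among these is Lark.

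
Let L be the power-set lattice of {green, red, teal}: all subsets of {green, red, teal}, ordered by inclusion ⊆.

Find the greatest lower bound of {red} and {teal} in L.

Common lower bounds of {{red}, {teal}}: ∅.
The greatest among these is ∅.

∅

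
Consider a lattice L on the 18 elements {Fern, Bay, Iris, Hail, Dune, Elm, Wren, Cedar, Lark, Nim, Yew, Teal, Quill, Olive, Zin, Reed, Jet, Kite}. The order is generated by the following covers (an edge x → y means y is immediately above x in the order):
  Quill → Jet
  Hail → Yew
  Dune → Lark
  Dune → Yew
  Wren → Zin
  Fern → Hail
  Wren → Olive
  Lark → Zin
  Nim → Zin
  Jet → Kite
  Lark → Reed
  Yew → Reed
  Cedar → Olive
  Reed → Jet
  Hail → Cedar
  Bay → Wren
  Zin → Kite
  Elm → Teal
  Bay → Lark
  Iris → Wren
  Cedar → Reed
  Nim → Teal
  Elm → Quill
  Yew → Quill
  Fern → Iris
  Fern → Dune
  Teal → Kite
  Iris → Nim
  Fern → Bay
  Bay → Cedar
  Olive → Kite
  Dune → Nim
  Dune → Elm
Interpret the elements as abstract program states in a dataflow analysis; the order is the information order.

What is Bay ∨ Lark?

Common upper bounds of {Bay, Lark}: Jet, Kite, Lark, Reed, Zin.
The least among these is Lark.

Lark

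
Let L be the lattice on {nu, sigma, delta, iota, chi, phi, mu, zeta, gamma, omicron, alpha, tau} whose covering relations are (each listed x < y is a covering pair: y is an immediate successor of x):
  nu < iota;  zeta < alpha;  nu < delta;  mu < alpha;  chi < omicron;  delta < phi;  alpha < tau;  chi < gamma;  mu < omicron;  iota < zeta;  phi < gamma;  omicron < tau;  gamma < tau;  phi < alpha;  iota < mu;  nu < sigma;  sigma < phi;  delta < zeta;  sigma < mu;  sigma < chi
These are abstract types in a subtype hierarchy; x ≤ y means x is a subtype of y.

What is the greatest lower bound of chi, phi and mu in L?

Common lower bounds of {chi, phi, mu}: nu, sigma.
The greatest among these is sigma.

sigma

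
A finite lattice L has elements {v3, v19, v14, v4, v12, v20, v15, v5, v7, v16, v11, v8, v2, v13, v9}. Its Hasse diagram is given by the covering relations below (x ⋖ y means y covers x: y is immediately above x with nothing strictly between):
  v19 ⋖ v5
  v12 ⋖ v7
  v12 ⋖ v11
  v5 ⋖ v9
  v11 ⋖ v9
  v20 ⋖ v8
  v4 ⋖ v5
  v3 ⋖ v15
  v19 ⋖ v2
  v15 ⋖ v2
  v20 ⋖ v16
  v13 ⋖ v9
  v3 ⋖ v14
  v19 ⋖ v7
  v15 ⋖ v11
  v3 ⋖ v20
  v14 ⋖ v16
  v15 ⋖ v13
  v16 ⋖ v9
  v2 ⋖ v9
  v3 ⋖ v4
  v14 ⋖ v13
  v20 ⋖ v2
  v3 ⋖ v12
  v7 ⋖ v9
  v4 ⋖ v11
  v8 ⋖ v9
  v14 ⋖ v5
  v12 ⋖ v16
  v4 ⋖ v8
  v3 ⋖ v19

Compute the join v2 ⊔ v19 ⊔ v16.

v9

Common upper bounds of {v2, v19, v16}: v9.
The least among these is v9.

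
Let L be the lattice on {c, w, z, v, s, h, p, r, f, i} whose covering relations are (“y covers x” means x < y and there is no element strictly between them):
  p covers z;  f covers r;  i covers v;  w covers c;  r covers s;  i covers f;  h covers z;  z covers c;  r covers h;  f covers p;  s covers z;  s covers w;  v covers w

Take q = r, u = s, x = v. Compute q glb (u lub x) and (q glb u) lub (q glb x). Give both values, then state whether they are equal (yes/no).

r; s; no

u lub x = i, so q glb (u lub x) = r glb i = r.
q glb u = s and q glb x = w, so (q glb u) lub (q glb x) = s lub w = s.
Equal: no.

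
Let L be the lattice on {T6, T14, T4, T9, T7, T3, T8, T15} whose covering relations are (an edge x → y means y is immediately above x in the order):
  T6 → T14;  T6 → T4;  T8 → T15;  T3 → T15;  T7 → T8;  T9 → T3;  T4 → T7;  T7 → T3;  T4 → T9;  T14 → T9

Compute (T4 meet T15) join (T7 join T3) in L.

T4 ∧ T15 = T4
T7 ∨ T3 = T3
T4 ∨ T3 = T3

T3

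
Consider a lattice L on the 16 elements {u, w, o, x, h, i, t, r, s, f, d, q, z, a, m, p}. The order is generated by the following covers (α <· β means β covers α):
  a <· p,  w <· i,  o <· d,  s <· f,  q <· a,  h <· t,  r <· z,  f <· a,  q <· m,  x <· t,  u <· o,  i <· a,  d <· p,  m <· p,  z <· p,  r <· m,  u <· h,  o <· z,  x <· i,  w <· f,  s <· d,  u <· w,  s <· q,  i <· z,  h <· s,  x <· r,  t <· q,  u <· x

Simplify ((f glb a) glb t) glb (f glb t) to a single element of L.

h

f ∧ a = f
f ∧ t = h
f ∧ t = h
h ∧ h = h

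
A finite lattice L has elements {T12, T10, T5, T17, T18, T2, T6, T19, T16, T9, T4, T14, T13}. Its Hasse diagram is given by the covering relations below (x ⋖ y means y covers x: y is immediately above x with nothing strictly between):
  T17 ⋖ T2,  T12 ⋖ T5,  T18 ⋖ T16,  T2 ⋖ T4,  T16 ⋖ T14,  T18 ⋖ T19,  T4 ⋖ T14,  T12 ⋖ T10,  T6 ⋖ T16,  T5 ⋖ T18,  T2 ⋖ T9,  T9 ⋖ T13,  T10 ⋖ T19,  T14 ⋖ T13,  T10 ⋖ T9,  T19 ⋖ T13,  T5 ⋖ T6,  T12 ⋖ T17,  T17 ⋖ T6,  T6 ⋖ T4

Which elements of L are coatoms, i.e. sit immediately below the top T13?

T14, T19, T9

The coatoms are exactly the elements covered by T13: T14, T19, T9.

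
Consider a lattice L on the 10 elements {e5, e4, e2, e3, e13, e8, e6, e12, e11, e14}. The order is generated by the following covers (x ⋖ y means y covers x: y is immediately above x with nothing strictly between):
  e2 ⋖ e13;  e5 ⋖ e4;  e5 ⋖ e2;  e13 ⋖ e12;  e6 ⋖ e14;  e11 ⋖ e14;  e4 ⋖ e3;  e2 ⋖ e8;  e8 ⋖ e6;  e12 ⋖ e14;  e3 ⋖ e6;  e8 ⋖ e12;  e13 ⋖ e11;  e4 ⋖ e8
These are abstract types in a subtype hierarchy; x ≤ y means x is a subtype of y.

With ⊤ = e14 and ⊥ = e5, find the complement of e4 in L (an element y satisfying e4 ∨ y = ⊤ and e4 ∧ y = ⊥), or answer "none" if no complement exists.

Need y with e4 ∨ y = e14 and e4 ∧ y = e5.
Checking each element gives: e11.

e11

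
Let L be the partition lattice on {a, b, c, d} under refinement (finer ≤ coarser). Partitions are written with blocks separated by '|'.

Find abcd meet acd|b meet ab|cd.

Common lower bounds of {abcd, acd|b, ab|cd}: a|b|cd, a|b|c|d.
The greatest among these is a|b|cd.

a|b|cd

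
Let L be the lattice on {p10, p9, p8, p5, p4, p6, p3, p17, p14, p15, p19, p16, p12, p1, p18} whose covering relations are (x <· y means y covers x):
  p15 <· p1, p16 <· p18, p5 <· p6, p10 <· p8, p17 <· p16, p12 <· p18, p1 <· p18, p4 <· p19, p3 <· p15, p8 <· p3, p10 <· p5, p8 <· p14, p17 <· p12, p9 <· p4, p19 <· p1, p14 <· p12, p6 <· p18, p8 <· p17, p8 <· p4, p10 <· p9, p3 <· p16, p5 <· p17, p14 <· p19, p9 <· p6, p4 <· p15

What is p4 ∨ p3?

p15

Common upper bounds of {p4, p3}: p1, p15, p18.
The least among these is p15.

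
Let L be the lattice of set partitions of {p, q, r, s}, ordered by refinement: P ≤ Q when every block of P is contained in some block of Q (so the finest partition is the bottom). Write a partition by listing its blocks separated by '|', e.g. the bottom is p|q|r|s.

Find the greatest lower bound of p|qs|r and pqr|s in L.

p|q|r|s

Common lower bounds of {p|qs|r, pqr|s}: p|q|r|s.
The greatest among these is p|q|r|s.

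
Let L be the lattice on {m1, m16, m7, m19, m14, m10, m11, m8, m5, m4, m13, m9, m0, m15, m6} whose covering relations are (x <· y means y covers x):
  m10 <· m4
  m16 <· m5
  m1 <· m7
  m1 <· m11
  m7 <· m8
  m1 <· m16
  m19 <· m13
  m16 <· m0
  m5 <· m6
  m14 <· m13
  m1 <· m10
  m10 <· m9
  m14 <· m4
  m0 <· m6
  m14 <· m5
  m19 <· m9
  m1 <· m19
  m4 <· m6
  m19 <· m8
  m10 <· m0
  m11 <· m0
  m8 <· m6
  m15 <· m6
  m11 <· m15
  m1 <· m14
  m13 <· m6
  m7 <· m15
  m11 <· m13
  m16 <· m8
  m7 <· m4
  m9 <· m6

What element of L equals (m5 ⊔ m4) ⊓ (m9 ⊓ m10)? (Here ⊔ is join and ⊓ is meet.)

m5 ∨ m4 = m6
m9 ∧ m10 = m10
m6 ∧ m10 = m10

m10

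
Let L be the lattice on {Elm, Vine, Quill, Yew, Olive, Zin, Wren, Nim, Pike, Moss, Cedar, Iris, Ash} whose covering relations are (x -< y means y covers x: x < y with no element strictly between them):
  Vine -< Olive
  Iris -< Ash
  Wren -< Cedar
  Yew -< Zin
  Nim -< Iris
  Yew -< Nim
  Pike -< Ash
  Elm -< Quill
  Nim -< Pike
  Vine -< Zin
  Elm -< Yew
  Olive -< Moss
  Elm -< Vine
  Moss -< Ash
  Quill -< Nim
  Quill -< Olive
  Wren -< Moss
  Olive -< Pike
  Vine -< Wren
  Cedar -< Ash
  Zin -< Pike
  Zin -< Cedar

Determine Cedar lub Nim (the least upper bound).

Common upper bounds of {Cedar, Nim}: Ash.
The least among these is Ash.

Ash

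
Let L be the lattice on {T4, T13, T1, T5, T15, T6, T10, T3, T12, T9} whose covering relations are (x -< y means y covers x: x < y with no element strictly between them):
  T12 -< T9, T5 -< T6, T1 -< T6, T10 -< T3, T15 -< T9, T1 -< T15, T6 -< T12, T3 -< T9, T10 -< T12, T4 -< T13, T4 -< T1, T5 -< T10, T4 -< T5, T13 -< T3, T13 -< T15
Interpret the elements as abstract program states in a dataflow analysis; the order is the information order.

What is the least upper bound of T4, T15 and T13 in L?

T15

Common upper bounds of {T4, T15, T13}: T15, T9.
The least among these is T15.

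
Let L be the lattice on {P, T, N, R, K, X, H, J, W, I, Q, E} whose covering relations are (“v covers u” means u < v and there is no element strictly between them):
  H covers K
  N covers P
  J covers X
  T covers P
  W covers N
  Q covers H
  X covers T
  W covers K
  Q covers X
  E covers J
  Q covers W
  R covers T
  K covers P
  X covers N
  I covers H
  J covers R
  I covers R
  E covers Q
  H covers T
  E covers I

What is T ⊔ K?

H

Common upper bounds of {T, K}: E, H, I, Q.
The least among these is H.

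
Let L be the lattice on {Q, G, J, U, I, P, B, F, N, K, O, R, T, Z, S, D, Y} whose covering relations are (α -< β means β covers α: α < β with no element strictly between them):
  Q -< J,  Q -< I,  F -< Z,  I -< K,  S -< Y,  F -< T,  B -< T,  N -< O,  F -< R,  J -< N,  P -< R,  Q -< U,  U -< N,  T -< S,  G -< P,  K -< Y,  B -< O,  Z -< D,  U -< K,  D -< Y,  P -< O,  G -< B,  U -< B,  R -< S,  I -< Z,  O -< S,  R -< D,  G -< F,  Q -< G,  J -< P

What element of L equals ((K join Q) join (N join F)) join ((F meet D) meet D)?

K ∨ Q = K
N ∨ F = S
K ∨ S = Y
F ∧ D = F
F ∧ D = F
Y ∨ F = Y

Y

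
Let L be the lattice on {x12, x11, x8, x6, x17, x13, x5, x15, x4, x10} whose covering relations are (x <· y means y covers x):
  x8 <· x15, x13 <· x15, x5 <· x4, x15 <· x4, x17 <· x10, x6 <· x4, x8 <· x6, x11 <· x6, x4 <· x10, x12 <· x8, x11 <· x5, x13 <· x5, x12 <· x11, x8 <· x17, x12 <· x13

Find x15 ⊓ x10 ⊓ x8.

x8

Common lower bounds of {x15, x10, x8}: x12, x8.
The greatest among these is x8.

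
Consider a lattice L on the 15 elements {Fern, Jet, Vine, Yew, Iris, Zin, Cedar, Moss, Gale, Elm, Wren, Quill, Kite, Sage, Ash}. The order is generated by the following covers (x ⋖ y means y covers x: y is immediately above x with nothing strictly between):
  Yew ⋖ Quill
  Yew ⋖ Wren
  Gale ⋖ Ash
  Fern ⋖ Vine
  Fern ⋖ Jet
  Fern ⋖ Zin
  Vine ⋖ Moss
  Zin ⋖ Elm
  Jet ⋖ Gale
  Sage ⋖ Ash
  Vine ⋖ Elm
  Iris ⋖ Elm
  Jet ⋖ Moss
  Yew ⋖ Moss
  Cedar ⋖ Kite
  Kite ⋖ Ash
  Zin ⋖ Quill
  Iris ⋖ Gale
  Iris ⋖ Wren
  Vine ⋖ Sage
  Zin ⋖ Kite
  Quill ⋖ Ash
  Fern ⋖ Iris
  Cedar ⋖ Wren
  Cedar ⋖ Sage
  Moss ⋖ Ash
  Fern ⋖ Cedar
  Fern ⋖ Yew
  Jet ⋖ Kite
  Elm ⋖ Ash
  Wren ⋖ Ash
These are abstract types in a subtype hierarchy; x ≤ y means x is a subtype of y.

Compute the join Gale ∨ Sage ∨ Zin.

Common upper bounds of {Gale, Sage, Zin}: Ash.
The least among these is Ash.

Ash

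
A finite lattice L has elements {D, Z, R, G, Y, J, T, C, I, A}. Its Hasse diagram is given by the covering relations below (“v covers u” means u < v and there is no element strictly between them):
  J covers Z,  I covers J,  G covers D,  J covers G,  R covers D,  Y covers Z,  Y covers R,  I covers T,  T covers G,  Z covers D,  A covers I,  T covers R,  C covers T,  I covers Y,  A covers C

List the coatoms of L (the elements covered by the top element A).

The coatoms are exactly the elements covered by A: C, I.

C, I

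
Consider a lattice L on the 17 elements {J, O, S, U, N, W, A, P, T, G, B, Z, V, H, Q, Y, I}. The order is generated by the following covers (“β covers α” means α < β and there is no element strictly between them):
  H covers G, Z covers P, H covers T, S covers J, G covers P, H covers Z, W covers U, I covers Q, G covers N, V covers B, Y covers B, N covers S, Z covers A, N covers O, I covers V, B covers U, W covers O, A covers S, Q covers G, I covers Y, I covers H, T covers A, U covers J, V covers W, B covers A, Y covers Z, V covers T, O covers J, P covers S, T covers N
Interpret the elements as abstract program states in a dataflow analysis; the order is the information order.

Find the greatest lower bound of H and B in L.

A

Common lower bounds of {H, B}: A, J, S.
The greatest among these is A.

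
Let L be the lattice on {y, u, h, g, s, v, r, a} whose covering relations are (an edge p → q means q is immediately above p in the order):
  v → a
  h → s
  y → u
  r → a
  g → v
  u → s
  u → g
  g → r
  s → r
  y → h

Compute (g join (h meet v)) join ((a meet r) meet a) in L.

h ∧ v = y
g ∨ y = g
a ∧ r = r
r ∧ a = r
g ∨ r = r

r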